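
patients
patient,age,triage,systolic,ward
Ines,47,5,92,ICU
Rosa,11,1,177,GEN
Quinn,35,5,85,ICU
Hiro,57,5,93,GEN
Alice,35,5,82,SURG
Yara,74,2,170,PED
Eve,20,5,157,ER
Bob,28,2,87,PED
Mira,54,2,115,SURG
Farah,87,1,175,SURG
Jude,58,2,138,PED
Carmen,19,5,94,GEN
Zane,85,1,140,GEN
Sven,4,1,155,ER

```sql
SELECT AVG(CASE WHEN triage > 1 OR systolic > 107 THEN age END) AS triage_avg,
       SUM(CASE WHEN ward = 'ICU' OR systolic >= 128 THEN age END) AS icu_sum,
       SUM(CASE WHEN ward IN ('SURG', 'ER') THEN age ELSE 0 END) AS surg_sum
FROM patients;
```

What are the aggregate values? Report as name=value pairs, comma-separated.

[triage_avg: triage > 1 OR systolic > 107]
patient=Ines: ✓ → 47
patient=Rosa: ✓ → 11
patient=Quinn: ✓ → 35
patient=Hiro: ✓ → 57
patient=Alice: ✓ → 35
patient=Yara: ✓ → 74
patient=Eve: ✓ → 20
patient=Bob: ✓ → 28
patient=Mira: ✓ → 54
patient=Farah: ✓ → 87
patient=Jude: ✓ → 58
patient=Carmen: ✓ → 19
patient=Zane: ✓ → 85
patient=Sven: ✓ → 4
triage_avg = (47 + 11 + 35 + 57 + 35 + 74 + 20 + 28 + 54 + 87 + 58 + 19 + 85 + 4) / 14 = 43.8571428571
—
[icu_sum: ward = 'ICU' OR systolic >= 128]
patient=Ines: ✓ → 47
patient=Rosa: ✓ → 11
patient=Quinn: ✓ → 35
patient=Hiro: ✗
patient=Alice: ✗
patient=Yara: ✓ → 74
patient=Eve: ✓ → 20
patient=Bob: ✗
patient=Mira: ✗
patient=Farah: ✓ → 87
patient=Jude: ✓ → 58
patient=Carmen: ✗
patient=Zane: ✓ → 85
patient=Sven: ✓ → 4
icu_sum = 47 + 11 + 35 + 74 + 20 + 87 + 58 + 85 + 4 = 421
—
[surg_sum: ward IN ('SURG', 'ER')]
patient=Ines: ✗
patient=Rosa: ✗
patient=Quinn: ✗
patient=Hiro: ✗
patient=Alice: ✓ → 35
patient=Yara: ✗
patient=Eve: ✓ → 20
patient=Bob: ✗
patient=Mira: ✓ → 54
patient=Farah: ✓ → 87
patient=Jude: ✗
patient=Carmen: ✗
patient=Zane: ✗
patient=Sven: ✓ → 4
surg_sum = 35 + 20 + 54 + 87 + 4 = 200

triage_avg=43.8571428571, icu_sum=421, surg_sum=200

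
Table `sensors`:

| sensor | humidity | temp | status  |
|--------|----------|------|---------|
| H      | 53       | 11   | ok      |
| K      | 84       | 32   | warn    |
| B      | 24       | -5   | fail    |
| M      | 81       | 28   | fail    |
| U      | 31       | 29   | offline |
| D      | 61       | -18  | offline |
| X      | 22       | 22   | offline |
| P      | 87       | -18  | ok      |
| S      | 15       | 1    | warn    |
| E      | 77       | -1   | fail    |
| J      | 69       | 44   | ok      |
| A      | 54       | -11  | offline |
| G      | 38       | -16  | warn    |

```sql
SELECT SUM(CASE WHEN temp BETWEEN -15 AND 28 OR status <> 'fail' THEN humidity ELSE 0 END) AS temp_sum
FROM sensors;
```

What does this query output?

696

sensor=H: ✓ → 53
sensor=K: ✓ → 84
sensor=B: ✓ → 24
sensor=M: ✓ → 81
sensor=U: ✓ → 31
sensor=D: ✓ → 61
sensor=X: ✓ → 22
sensor=P: ✓ → 87
sensor=S: ✓ → 15
sensor=E: ✓ → 77
sensor=J: ✓ → 69
sensor=A: ✓ → 54
sensor=G: ✓ → 38
temp_sum = 53 + 84 + 24 + 81 + 31 + 61 + 22 + 87 + 15 + 77 + 69 + 54 + 38 = 696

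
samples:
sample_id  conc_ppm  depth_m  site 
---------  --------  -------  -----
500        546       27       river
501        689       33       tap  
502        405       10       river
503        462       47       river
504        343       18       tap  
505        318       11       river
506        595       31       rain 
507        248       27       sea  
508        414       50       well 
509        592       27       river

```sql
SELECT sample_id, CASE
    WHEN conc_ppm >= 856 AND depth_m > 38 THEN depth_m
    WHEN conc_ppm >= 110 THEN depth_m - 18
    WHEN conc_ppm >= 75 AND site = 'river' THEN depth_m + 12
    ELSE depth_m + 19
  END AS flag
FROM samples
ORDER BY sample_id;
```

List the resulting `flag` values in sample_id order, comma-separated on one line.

sample_id=500: conc_ppm >= 110 → 9
sample_id=501: conc_ppm >= 110 → 15
sample_id=502: conc_ppm >= 110 → -8
sample_id=503: conc_ppm >= 110 → 29
sample_id=504: conc_ppm >= 110 → 0
sample_id=505: conc_ppm >= 110 → -7
sample_id=506: conc_ppm >= 110 → 13
sample_id=507: conc_ppm >= 110 → 9
sample_id=508: conc_ppm >= 110 → 32
sample_id=509: conc_ppm >= 110 → 9

9, 15, -8, 29, 0, -7, 13, 9, 32, 9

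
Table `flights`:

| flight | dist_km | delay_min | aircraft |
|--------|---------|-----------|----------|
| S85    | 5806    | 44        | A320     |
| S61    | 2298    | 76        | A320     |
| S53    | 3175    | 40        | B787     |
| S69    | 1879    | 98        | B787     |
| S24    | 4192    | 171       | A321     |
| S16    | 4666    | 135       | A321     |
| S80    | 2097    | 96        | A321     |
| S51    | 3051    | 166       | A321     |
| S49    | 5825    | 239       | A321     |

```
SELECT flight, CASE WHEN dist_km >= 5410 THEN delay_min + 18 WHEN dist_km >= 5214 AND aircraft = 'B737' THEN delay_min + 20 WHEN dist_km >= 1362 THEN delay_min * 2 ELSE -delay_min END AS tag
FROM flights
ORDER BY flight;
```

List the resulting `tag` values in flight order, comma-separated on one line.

270, 342, 257, 332, 80, 152, 196, 192, 62

flight=S16: dist_km >= 1362 → 270
flight=S24: dist_km >= 1362 → 342
flight=S49: dist_km >= 5410 → 257
flight=S51: dist_km >= 1362 → 332
flight=S53: dist_km >= 1362 → 80
flight=S61: dist_km >= 1362 → 152
flight=S69: dist_km >= 1362 → 196
flight=S80: dist_km >= 1362 → 192
flight=S85: dist_km >= 5410 → 62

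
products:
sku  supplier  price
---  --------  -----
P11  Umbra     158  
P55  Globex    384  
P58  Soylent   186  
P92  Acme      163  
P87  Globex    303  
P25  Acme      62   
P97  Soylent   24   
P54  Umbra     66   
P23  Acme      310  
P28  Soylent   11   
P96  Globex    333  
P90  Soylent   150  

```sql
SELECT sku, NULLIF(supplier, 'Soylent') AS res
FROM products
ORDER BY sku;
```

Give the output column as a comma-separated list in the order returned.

sku=P11: supplier=Umbra vs Soylent: differ → Umbra
sku=P23: supplier=Acme vs Soylent: differ → Acme
sku=P25: supplier=Acme vs Soylent: differ → Acme
sku=P28: supplier=Soylent vs Soylent: equal → NULL
sku=P54: supplier=Umbra vs Soylent: differ → Umbra
sku=P55: supplier=Globex vs Soylent: differ → Globex
sku=P58: supplier=Soylent vs Soylent: equal → NULL
sku=P87: supplier=Globex vs Soylent: differ → Globex
sku=P90: supplier=Soylent vs Soylent: equal → NULL
sku=P92: supplier=Acme vs Soylent: differ → Acme
sku=P96: supplier=Globex vs Soylent: differ → Globex
sku=P97: supplier=Soylent vs Soylent: equal → NULL

Umbra, Acme, Acme, NULL, Umbra, Globex, NULL, Globex, NULL, Acme, Globex, NULL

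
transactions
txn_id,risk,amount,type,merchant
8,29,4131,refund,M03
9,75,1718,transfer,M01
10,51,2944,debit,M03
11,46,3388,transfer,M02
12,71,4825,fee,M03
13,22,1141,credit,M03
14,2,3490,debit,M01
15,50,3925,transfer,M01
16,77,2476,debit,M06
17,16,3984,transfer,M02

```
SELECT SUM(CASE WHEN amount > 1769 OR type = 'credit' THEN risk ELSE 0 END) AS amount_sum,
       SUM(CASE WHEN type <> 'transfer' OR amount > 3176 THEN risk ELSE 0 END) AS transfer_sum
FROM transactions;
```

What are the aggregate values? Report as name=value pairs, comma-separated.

amount_sum=364, transfer_sum=364

[amount_sum: amount > 1769 OR type = 'credit']
txn_id=8: ✓ → 29
txn_id=9: ✗
txn_id=10: ✓ → 51
txn_id=11: ✓ → 46
txn_id=12: ✓ → 71
txn_id=13: ✓ → 22
txn_id=14: ✓ → 2
txn_id=15: ✓ → 50
txn_id=16: ✓ → 77
txn_id=17: ✓ → 16
amount_sum = 29 + 51 + 46 + 71 + 22 + 2 + 50 + 77 + 16 = 364
—
[transfer_sum: type <> 'transfer' OR amount > 3176]
txn_id=8: ✓ → 29
txn_id=9: ✗
txn_id=10: ✓ → 51
txn_id=11: ✓ → 46
txn_id=12: ✓ → 71
txn_id=13: ✓ → 22
txn_id=14: ✓ → 2
txn_id=15: ✓ → 50
txn_id=16: ✓ → 77
txn_id=17: ✓ → 16
transfer_sum = 29 + 51 + 46 + 71 + 22 + 2 + 50 + 77 + 16 = 364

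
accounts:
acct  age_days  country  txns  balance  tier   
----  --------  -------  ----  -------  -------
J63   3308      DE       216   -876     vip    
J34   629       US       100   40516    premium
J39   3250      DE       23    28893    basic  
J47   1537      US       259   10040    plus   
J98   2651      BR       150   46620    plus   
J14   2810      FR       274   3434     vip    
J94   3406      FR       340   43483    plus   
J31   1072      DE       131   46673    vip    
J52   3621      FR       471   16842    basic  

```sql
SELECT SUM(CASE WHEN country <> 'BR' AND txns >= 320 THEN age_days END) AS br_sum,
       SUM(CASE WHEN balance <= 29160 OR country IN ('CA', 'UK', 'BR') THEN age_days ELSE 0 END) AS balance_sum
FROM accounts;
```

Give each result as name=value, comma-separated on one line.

br_sum=7027, balance_sum=17177

[br_sum: country <> 'BR' AND txns >= 320]
acct=J63: ✗
acct=J34: ✗
acct=J39: ✗
acct=J47: ✗
acct=J98: ✗
acct=J14: ✗
acct=J94: ✓ → 3406
acct=J31: ✗
acct=J52: ✓ → 3621
br_sum = 3406 + 3621 = 7027
—
[balance_sum: balance <= 29160 OR country IN ('CA', 'UK', 'BR')]
acct=J63: ✓ → 3308
acct=J34: ✗
acct=J39: ✓ → 3250
acct=J47: ✓ → 1537
acct=J98: ✓ → 2651
acct=J14: ✓ → 2810
acct=J94: ✗
acct=J31: ✗
acct=J52: ✓ → 3621
balance_sum = 3308 + 3250 + 1537 + 2651 + 2810 + 3621 = 17177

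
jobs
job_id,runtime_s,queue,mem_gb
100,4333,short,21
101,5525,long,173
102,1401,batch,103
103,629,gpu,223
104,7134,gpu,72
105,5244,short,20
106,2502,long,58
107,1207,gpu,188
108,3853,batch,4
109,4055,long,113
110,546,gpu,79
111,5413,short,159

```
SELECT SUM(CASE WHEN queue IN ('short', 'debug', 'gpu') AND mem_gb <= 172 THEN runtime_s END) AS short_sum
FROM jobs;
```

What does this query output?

22670

job_id=100: ✓ → 4333
job_id=101: ✗
job_id=102: ✗
job_id=103: ✗
job_id=104: ✓ → 7134
job_id=105: ✓ → 5244
job_id=106: ✗
job_id=107: ✗
job_id=108: ✗
job_id=109: ✗
job_id=110: ✓ → 546
job_id=111: ✓ → 5413
short_sum = 4333 + 7134 + 5244 + 546 + 5413 = 22670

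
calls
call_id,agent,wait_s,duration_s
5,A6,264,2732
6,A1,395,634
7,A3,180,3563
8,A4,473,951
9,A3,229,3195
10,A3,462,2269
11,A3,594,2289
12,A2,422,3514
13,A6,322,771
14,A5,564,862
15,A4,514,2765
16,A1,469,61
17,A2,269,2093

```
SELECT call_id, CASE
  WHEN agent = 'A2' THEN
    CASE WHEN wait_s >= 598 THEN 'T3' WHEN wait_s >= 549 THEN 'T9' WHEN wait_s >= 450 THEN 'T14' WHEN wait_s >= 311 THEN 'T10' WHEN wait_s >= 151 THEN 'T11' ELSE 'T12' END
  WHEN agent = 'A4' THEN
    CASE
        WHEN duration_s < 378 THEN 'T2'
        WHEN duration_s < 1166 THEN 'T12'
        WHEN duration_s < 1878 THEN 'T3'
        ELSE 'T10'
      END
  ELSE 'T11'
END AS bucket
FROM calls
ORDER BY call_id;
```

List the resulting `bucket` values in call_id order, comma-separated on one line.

call_id=5: agent='A6' → outer ELSE → T11
call_id=6: agent='A1' → outer ELSE → T11
call_id=7: agent='A3' → outer ELSE → T11
call_id=8: agent='A4' → inner[duration_s < 1166] → T12
call_id=9: agent='A3' → outer ELSE → T11
call_id=10: agent='A3' → outer ELSE → T11
call_id=11: agent='A3' → outer ELSE → T11
call_id=12: agent='A2' → inner[wait_s >= 311] → T10
call_id=13: agent='A6' → outer ELSE → T11
call_id=14: agent='A5' → outer ELSE → T11
call_id=15: agent='A4' → inner[ELSE] → T10
call_id=16: agent='A1' → outer ELSE → T11
call_id=17: agent='A2' → inner[wait_s >= 151] → T11

T11, T11, T11, T12, T11, T11, T11, T10, T11, T11, T10, T11, T11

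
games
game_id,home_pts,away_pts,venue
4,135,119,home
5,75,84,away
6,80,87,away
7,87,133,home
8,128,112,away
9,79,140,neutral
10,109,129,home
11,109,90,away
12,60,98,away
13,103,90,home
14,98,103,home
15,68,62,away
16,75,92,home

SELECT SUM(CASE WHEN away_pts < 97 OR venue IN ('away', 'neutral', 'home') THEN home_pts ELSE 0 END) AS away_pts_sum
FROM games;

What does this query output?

game_id=4: ✓ → 135
game_id=5: ✓ → 75
game_id=6: ✓ → 80
game_id=7: ✓ → 87
game_id=8: ✓ → 128
game_id=9: ✓ → 79
game_id=10: ✓ → 109
game_id=11: ✓ → 109
game_id=12: ✓ → 60
game_id=13: ✓ → 103
game_id=14: ✓ → 98
game_id=15: ✓ → 68
game_id=16: ✓ → 75
away_pts_sum = 135 + 75 + 80 + 87 + 128 + 79 + 109 + 109 + 60 + 103 + 98 + 68 + 75 = 1206

1206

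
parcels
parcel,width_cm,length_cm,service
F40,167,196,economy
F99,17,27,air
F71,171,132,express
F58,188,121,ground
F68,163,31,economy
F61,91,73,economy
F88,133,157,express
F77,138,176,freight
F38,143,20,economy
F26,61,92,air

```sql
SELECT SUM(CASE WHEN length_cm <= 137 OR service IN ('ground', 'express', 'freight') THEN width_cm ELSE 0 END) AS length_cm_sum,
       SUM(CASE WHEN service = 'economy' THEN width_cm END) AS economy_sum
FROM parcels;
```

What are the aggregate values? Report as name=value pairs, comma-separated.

length_cm_sum=1105, economy_sum=564

[length_cm_sum: length_cm <= 137 OR service IN ('ground', 'express', 'freight')]
parcel=F40: ✗
parcel=F99: ✓ → 17
parcel=F71: ✓ → 171
parcel=F58: ✓ → 188
parcel=F68: ✓ → 163
parcel=F61: ✓ → 91
parcel=F88: ✓ → 133
parcel=F77: ✓ → 138
parcel=F38: ✓ → 143
parcel=F26: ✓ → 61
length_cm_sum = 17 + 171 + 188 + 163 + 91 + 133 + 138 + 143 + 61 = 1105
—
[economy_sum: service = 'economy']
parcel=F40: ✓ → 167
parcel=F99: ✗
parcel=F71: ✗
parcel=F58: ✗
parcel=F68: ✓ → 163
parcel=F61: ✓ → 91
parcel=F88: ✗
parcel=F77: ✗
parcel=F38: ✓ → 143
parcel=F26: ✗
economy_sum = 167 + 163 + 91 + 143 = 564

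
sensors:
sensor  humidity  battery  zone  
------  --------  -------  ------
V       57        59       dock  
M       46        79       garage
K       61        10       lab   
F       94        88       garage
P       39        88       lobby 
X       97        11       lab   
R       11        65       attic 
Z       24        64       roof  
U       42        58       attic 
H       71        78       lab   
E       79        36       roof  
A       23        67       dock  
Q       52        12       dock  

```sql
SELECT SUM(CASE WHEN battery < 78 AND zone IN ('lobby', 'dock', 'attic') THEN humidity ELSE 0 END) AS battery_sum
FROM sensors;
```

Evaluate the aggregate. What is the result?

sensor=V: ✓ → 57
sensor=M: ✗
sensor=K: ✗
sensor=F: ✗
sensor=P: ✗
sensor=X: ✗
sensor=R: ✓ → 11
sensor=Z: ✗
sensor=U: ✓ → 42
sensor=H: ✗
sensor=E: ✗
sensor=A: ✓ → 23
sensor=Q: ✓ → 52
battery_sum = 57 + 11 + 42 + 23 + 52 = 185

185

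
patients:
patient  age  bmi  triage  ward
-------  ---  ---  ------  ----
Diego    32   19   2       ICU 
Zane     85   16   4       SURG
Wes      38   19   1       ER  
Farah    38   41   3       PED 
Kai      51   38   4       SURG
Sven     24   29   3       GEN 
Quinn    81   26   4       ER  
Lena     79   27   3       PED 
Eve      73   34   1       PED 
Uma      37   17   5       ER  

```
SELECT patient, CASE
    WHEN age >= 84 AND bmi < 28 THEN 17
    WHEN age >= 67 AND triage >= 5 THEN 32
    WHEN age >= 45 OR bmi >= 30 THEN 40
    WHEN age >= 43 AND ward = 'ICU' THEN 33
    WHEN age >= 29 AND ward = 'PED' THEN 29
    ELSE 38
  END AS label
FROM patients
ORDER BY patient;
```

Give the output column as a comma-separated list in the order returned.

38, 40, 40, 40, 40, 40, 38, 38, 38, 17

patient=Diego: ELSE → 38
patient=Eve: age >= 45 OR bmi >= 30 → 40
patient=Farah: age >= 45 OR bmi >= 30 → 40
patient=Kai: age >= 45 OR bmi >= 30 → 40
patient=Lena: age >= 45 OR bmi >= 30 → 40
patient=Quinn: age >= 45 OR bmi >= 30 → 40
patient=Sven: ELSE → 38
patient=Uma: ELSE → 38
patient=Wes: ELSE → 38
patient=Zane: age >= 84 AND bmi < 28 → 17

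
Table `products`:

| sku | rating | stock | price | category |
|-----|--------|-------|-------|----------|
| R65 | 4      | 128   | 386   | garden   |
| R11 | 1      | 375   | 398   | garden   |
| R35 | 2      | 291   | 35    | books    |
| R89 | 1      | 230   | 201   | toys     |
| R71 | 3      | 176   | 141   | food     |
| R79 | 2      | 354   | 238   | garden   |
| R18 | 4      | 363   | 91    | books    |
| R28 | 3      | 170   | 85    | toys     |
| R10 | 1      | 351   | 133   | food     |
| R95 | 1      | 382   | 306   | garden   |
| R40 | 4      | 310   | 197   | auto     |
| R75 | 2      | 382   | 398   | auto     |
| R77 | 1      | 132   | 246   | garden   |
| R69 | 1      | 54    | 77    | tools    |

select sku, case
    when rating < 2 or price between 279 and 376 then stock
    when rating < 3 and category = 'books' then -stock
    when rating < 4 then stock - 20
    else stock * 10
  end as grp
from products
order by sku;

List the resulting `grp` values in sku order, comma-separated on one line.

sku=R10: rating < 2 or price between 279 and 376 → 351
sku=R11: rating < 2 or price between 279 and 376 → 375
sku=R18: ELSE → 3630
sku=R28: rating < 4 → 150
sku=R35: rating < 3 and category = 'books' → -291
sku=R40: ELSE → 3100
sku=R65: ELSE → 1280
sku=R69: rating < 2 or price between 279 and 376 → 54
sku=R71: rating < 4 → 156
sku=R75: rating < 4 → 362
sku=R77: rating < 2 or price between 279 and 376 → 132
sku=R79: rating < 4 → 334
sku=R89: rating < 2 or price between 279 and 376 → 230
sku=R95: rating < 2 or price between 279 and 376 → 382

351, 375, 3630, 150, -291, 3100, 1280, 54, 156, 362, 132, 334, 230, 382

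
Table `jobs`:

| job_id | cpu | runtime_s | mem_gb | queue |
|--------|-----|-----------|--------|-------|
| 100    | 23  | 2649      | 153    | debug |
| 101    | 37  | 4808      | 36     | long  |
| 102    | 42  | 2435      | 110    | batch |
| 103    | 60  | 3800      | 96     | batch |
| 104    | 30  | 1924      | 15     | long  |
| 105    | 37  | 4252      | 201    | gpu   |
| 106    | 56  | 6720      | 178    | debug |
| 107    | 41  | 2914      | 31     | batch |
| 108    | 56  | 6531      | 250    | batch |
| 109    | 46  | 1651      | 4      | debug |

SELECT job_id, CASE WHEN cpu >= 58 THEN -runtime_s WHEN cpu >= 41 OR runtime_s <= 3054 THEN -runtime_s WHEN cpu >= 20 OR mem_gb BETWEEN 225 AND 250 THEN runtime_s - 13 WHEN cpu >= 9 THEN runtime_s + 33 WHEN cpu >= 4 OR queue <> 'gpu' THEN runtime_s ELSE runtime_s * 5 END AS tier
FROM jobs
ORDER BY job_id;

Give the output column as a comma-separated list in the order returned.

-2649, 4795, -2435, -3800, -1924, 4239, -6720, -2914, -6531, -1651

job_id=100: cpu >= 41 OR runtime_s <= 3054 → -2649
job_id=101: cpu >= 20 OR mem_gb BETWEEN 225 AND 250 → 4795
job_id=102: cpu >= 41 OR runtime_s <= 3054 → -2435
job_id=103: cpu >= 58 → -3800
job_id=104: cpu >= 41 OR runtime_s <= 3054 → -1924
job_id=105: cpu >= 20 OR mem_gb BETWEEN 225 AND 250 → 4239
job_id=106: cpu >= 41 OR runtime_s <= 3054 → -6720
job_id=107: cpu >= 41 OR runtime_s <= 3054 → -2914
job_id=108: cpu >= 41 OR runtime_s <= 3054 → -6531
job_id=109: cpu >= 41 OR runtime_s <= 3054 → -1651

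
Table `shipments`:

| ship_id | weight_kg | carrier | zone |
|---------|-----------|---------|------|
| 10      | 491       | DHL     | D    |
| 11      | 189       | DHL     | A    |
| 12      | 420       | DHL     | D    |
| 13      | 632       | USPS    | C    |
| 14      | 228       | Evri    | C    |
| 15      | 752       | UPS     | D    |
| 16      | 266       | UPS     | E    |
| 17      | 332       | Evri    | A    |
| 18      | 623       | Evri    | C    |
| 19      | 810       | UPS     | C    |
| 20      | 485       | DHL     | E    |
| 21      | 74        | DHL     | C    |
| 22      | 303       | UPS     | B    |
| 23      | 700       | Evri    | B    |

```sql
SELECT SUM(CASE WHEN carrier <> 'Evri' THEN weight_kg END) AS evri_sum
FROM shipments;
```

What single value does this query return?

ship_id=10: ✓ → 491
ship_id=11: ✓ → 189
ship_id=12: ✓ → 420
ship_id=13: ✓ → 632
ship_id=14: ✗
ship_id=15: ✓ → 752
ship_id=16: ✓ → 266
ship_id=17: ✗
ship_id=18: ✗
ship_id=19: ✓ → 810
ship_id=20: ✓ → 485
ship_id=21: ✓ → 74
ship_id=22: ✓ → 303
ship_id=23: ✗
evri_sum = 491 + 189 + 420 + 632 + 752 + 266 + 810 + 485 + 74 + 303 = 4422

4422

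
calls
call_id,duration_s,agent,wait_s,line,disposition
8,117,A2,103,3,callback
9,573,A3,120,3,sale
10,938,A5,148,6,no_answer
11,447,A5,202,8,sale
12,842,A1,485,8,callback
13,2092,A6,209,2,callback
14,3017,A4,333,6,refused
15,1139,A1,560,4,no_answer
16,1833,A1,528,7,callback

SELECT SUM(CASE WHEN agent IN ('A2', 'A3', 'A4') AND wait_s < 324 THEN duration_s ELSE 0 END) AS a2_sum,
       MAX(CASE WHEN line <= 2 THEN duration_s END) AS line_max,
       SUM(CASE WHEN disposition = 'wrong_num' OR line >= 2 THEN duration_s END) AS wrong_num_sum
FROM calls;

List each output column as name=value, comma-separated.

a2_sum=690, line_max=2092, wrong_num_sum=10998

[a2_sum: agent IN ('A2', 'A3', 'A4') AND wait_s < 324]
call_id=8: ✓ → 117
call_id=9: ✓ → 573
call_id=10: ✗
call_id=11: ✗
call_id=12: ✗
call_id=13: ✗
call_id=14: ✗
call_id=15: ✗
call_id=16: ✗
a2_sum = 117 + 573 = 690
—
[line_max: line <= 2]
call_id=8: ✗
call_id=9: ✗
call_id=10: ✗
call_id=11: ✗
call_id=12: ✗
call_id=13: ✓ → 2092
call_id=14: ✗
call_id=15: ✗
call_id=16: ✗
line_max = MAX(2092) = 2092
—
[wrong_num_sum: disposition = 'wrong_num' OR line >= 2]
call_id=8: ✓ → 117
call_id=9: ✓ → 573
call_id=10: ✓ → 938
call_id=11: ✓ → 447
call_id=12: ✓ → 842
call_id=13: ✓ → 2092
call_id=14: ✓ → 3017
call_id=15: ✓ → 1139
call_id=16: ✓ → 1833
wrong_num_sum = 117 + 573 + 938 + 447 + 842 + 2092 + 3017 + 1139 + 1833 = 10998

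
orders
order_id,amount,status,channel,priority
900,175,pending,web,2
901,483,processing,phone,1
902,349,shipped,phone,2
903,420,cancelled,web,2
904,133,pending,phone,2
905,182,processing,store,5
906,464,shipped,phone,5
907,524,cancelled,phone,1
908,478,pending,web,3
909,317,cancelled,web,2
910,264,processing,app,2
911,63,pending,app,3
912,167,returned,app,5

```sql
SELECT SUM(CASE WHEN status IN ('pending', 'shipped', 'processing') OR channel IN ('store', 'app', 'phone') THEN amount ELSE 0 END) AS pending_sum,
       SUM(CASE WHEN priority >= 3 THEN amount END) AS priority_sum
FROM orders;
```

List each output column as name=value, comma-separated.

pending_sum=3282, priority_sum=1354

[pending_sum: status IN ('pending', 'shipped', 'processing') OR channel IN ('store', 'app', 'phone')]
order_id=900: ✓ → 175
order_id=901: ✓ → 483
order_id=902: ✓ → 349
order_id=903: ✗
order_id=904: ✓ → 133
order_id=905: ✓ → 182
order_id=906: ✓ → 464
order_id=907: ✓ → 524
order_id=908: ✓ → 478
order_id=909: ✗
order_id=910: ✓ → 264
order_id=911: ✓ → 63
order_id=912: ✓ → 167
pending_sum = 175 + 483 + 349 + 133 + 182 + 464 + 524 + 478 + 264 + 63 + 167 = 3282
—
[priority_sum: priority >= 3]
order_id=900: ✗
order_id=901: ✗
order_id=902: ✗
order_id=903: ✗
order_id=904: ✗
order_id=905: ✓ → 182
order_id=906: ✓ → 464
order_id=907: ✗
order_id=908: ✓ → 478
order_id=909: ✗
order_id=910: ✗
order_id=911: ✓ → 63
order_id=912: ✓ → 167
priority_sum = 182 + 464 + 478 + 63 + 167 = 1354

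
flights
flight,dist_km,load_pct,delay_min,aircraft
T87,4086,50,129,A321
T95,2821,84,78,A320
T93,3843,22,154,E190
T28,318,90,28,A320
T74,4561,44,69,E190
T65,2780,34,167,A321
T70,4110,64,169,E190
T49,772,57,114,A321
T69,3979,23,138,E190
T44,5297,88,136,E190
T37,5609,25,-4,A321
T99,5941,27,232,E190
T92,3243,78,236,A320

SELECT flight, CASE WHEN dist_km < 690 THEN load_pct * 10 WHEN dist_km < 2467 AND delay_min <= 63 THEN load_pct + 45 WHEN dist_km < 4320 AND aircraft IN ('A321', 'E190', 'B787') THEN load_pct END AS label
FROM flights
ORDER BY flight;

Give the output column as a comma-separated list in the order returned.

900, NULL, NULL, 57, 34, 23, 64, NULL, 50, NULL, 22, NULL, NULL

flight=T28: dist_km < 690 → 900
flight=T37: (no match → NULL) → NULL
flight=T44: (no match → NULL) → NULL
flight=T49: dist_km < 4320 AND aircraft IN ('A321', 'E190', 'B787') → 57
flight=T65: dist_km < 4320 AND aircraft IN ('A321', 'E190', 'B787') → 34
flight=T69: dist_km < 4320 AND aircraft IN ('A321', 'E190', 'B787') → 23
flight=T70: dist_km < 4320 AND aircraft IN ('A321', 'E190', 'B787') → 64
flight=T74: (no match → NULL) → NULL
flight=T87: dist_km < 4320 AND aircraft IN ('A321', 'E190', 'B787') → 50
flight=T92: (no match → NULL) → NULL
flight=T93: dist_km < 4320 AND aircraft IN ('A321', 'E190', 'B787') → 22
flight=T95: (no match → NULL) → NULL
flight=T99: (no match → NULL) → NULL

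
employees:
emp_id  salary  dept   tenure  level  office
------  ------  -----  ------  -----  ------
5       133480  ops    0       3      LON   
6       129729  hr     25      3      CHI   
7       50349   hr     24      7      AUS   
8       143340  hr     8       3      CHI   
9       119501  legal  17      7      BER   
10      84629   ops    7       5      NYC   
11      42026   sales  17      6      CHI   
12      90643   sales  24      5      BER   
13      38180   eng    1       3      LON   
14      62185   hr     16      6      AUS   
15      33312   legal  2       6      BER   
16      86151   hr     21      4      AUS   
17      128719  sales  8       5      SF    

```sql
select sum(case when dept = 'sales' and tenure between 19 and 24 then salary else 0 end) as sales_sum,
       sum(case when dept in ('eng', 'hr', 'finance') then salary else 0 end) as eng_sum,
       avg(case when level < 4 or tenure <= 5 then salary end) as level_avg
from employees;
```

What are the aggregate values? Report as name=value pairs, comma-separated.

sales_sum=90643, eng_sum=509934, level_avg=95608.2

[sales_sum: dept = 'sales' and tenure between 19 and 24]
emp_id=5: ✗
emp_id=6: ✗
emp_id=7: ✗
emp_id=8: ✗
emp_id=9: ✗
emp_id=10: ✗
emp_id=11: ✗
emp_id=12: ✓ → 90643
emp_id=13: ✗
emp_id=14: ✗
emp_id=15: ✗
emp_id=16: ✗
emp_id=17: ✗
sales_sum = 90643
—
[eng_sum: dept in ('eng', 'hr', 'finance')]
emp_id=5: ✗
emp_id=6: ✓ → 129729
emp_id=7: ✓ → 50349
emp_id=8: ✓ → 143340
emp_id=9: ✗
emp_id=10: ✗
emp_id=11: ✗
emp_id=12: ✗
emp_id=13: ✓ → 38180
emp_id=14: ✓ → 62185
emp_id=15: ✗
emp_id=16: ✓ → 86151
emp_id=17: ✗
eng_sum = 129729 + 50349 + 143340 + 38180 + 62185 + 86151 = 509934
—
[level_avg: level < 4 or tenure <= 5]
emp_id=5: ✓ → 133480
emp_id=6: ✓ → 129729
emp_id=7: ✗
emp_id=8: ✓ → 143340
emp_id=9: ✗
emp_id=10: ✗
emp_id=11: ✗
emp_id=12: ✗
emp_id=13: ✓ → 38180
emp_id=14: ✗
emp_id=15: ✓ → 33312
emp_id=16: ✗
emp_id=17: ✗
level_avg = (133480 + 129729 + 143340 + 38180 + 33312) / 5 = 95608.2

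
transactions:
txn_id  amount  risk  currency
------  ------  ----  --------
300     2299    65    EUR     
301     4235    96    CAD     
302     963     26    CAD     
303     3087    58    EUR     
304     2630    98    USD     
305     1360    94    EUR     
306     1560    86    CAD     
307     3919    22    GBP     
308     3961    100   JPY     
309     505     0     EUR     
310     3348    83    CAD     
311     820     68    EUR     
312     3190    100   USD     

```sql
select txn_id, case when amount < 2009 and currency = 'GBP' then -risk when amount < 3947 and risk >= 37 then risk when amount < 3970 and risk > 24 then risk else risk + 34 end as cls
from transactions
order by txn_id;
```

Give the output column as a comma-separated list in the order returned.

txn_id=300: amount < 3947 and risk >= 37 → 65
txn_id=301: ELSE → 130
txn_id=302: amount < 3970 and risk > 24 → 26
txn_id=303: amount < 3947 and risk >= 37 → 58
txn_id=304: amount < 3947 and risk >= 37 → 98
txn_id=305: amount < 3947 and risk >= 37 → 94
txn_id=306: amount < 3947 and risk >= 37 → 86
txn_id=307: ELSE → 56
txn_id=308: amount < 3970 and risk > 24 → 100
txn_id=309: ELSE → 34
txn_id=310: amount < 3947 and risk >= 37 → 83
txn_id=311: amount < 3947 and risk >= 37 → 68
txn_id=312: amount < 3947 and risk >= 37 → 100

65, 130, 26, 58, 98, 94, 86, 56, 100, 34, 83, 68, 100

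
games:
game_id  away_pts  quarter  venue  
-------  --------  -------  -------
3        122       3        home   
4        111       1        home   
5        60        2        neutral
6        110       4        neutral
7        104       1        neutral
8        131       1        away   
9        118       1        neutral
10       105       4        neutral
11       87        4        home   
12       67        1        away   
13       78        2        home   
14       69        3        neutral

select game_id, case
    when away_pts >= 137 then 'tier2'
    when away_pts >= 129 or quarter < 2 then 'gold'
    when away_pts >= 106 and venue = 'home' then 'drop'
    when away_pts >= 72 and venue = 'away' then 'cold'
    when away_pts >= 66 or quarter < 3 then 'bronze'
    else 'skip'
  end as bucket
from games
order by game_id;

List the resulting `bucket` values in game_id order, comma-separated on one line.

game_id=3: away_pts >= 106 and venue = 'home' → drop
game_id=4: away_pts >= 129 or quarter < 2 → gold
game_id=5: away_pts >= 66 or quarter < 3 → bronze
game_id=6: away_pts >= 66 or quarter < 3 → bronze
game_id=7: away_pts >= 129 or quarter < 2 → gold
game_id=8: away_pts >= 129 or quarter < 2 → gold
game_id=9: away_pts >= 129 or quarter < 2 → gold
game_id=10: away_pts >= 66 or quarter < 3 → bronze
game_id=11: away_pts >= 66 or quarter < 3 → bronze
game_id=12: away_pts >= 129 or quarter < 2 → gold
game_id=13: away_pts >= 66 or quarter < 3 → bronze
game_id=14: away_pts >= 66 or quarter < 3 → bronze

drop, gold, bronze, bronze, gold, gold, gold, bronze, bronze, gold, bronze, bronze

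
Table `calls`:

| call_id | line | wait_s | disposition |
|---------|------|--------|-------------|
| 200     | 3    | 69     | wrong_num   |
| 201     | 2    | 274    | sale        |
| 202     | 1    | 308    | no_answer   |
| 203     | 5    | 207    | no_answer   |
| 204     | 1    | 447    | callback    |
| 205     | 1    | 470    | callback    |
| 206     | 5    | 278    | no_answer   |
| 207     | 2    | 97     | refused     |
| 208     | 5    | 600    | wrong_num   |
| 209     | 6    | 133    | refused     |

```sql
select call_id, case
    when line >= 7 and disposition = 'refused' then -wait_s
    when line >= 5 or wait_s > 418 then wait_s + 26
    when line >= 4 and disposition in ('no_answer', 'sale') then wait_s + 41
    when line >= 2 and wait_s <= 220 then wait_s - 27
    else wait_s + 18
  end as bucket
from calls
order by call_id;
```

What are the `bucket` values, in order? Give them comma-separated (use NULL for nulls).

call_id=200: line >= 2 and wait_s <= 220 → 42
call_id=201: ELSE → 292
call_id=202: ELSE → 326
call_id=203: line >= 5 or wait_s > 418 → 233
call_id=204: line >= 5 or wait_s > 418 → 473
call_id=205: line >= 5 or wait_s > 418 → 496
call_id=206: line >= 5 or wait_s > 418 → 304
call_id=207: line >= 2 and wait_s <= 220 → 70
call_id=208: line >= 5 or wait_s > 418 → 626
call_id=209: line >= 5 or wait_s > 418 → 159

42, 292, 326, 233, 473, 496, 304, 70, 626, 159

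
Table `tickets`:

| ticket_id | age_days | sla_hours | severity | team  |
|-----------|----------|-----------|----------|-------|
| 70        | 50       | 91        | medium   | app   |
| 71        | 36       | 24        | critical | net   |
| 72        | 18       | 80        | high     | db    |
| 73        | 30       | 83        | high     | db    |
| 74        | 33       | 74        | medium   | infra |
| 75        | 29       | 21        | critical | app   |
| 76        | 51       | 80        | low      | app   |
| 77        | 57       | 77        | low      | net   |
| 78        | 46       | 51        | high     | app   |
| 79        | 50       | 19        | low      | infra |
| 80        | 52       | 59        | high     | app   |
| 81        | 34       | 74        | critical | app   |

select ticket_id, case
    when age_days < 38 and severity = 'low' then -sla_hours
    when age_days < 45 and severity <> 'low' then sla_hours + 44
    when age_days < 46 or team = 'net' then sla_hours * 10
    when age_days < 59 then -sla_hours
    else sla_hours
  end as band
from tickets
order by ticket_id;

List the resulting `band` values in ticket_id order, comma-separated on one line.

ticket_id=70: age_days < 59 → -91
ticket_id=71: age_days < 45 and severity <> 'low' → 68
ticket_id=72: age_days < 45 and severity <> 'low' → 124
ticket_id=73: age_days < 45 and severity <> 'low' → 127
ticket_id=74: age_days < 45 and severity <> 'low' → 118
ticket_id=75: age_days < 45 and severity <> 'low' → 65
ticket_id=76: age_days < 59 → -80
ticket_id=77: age_days < 46 or team = 'net' → 770
ticket_id=78: age_days < 59 → -51
ticket_id=79: age_days < 59 → -19
ticket_id=80: age_days < 59 → -59
ticket_id=81: age_days < 45 and severity <> 'low' → 118

-91, 68, 124, 127, 118, 65, -80, 770, -51, -19, -59, 118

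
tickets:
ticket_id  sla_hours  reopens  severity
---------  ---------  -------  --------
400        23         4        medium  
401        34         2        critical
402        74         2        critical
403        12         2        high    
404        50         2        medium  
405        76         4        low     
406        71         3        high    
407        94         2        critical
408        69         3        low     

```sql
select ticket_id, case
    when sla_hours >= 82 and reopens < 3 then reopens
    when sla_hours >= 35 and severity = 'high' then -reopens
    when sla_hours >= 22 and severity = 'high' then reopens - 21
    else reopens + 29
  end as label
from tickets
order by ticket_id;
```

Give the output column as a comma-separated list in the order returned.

33, 31, 31, 31, 31, 33, -3, 2, 32

ticket_id=400: ELSE → 33
ticket_id=401: ELSE → 31
ticket_id=402: ELSE → 31
ticket_id=403: ELSE → 31
ticket_id=404: ELSE → 31
ticket_id=405: ELSE → 33
ticket_id=406: sla_hours >= 35 and severity = 'high' → -3
ticket_id=407: sla_hours >= 82 and reopens < 3 → 2
ticket_id=408: ELSE → 32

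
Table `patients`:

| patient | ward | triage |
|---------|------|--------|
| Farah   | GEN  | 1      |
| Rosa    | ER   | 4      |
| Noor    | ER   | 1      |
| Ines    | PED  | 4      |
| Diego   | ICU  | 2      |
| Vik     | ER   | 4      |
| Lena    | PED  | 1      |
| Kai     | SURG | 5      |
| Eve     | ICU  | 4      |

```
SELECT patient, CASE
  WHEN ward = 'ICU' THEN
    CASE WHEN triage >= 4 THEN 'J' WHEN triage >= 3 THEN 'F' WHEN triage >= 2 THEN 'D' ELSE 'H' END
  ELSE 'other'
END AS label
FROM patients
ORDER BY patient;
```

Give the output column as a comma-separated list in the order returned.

D, J, other, other, other, other, other, other, other

patient=Diego: ward='ICU' → inner[triage >= 2] → D
patient=Eve: ward='ICU' → inner[triage >= 4] → J
patient=Farah: ward='GEN' → outer ELSE → other
patient=Ines: ward='PED' → outer ELSE → other
patient=Kai: ward='SURG' → outer ELSE → other
patient=Lena: ward='PED' → outer ELSE → other
patient=Noor: ward='ER' → outer ELSE → other
patient=Rosa: ward='ER' → outer ELSE → other
patient=Vik: ward='ER' → outer ELSE → other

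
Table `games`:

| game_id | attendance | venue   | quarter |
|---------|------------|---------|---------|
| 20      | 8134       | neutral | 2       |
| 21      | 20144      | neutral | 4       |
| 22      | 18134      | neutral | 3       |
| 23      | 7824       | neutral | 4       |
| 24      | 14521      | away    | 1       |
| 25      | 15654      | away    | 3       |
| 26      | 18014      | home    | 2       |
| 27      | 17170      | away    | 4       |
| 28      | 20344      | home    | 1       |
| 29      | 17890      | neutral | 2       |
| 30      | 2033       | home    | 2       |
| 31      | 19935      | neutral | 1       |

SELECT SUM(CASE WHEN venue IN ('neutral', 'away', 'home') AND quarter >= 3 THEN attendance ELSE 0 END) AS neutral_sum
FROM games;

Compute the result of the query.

game_id=20: ✗
game_id=21: ✓ → 20144
game_id=22: ✓ → 18134
game_id=23: ✓ → 7824
game_id=24: ✗
game_id=25: ✓ → 15654
game_id=26: ✗
game_id=27: ✓ → 17170
game_id=28: ✗
game_id=29: ✗
game_id=30: ✗
game_id=31: ✗
neutral_sum = 20144 + 18134 + 7824 + 15654 + 17170 = 78926

78926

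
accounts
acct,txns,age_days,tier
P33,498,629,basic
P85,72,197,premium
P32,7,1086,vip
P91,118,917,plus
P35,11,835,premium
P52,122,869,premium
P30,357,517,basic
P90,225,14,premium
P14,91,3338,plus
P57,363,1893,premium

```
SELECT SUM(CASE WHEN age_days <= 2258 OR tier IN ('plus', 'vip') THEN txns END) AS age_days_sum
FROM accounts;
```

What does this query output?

acct=P33: ✓ → 498
acct=P85: ✓ → 72
acct=P32: ✓ → 7
acct=P91: ✓ → 118
acct=P35: ✓ → 11
acct=P52: ✓ → 122
acct=P30: ✓ → 357
acct=P90: ✓ → 225
acct=P14: ✓ → 91
acct=P57: ✓ → 363
age_days_sum = 498 + 72 + 7 + 118 + 11 + 122 + 357 + 225 + 91 + 363 = 1864

1864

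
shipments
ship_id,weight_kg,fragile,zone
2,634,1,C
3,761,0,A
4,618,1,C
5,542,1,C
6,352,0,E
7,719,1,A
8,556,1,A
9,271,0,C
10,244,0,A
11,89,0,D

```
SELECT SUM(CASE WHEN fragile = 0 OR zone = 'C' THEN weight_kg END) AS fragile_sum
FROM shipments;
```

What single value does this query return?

ship_id=2: ✓ → 634
ship_id=3: ✓ → 761
ship_id=4: ✓ → 618
ship_id=5: ✓ → 542
ship_id=6: ✓ → 352
ship_id=7: ✗
ship_id=8: ✗
ship_id=9: ✓ → 271
ship_id=10: ✓ → 244
ship_id=11: ✓ → 89
fragile_sum = 634 + 761 + 618 + 542 + 352 + 271 + 244 + 89 = 3511

3511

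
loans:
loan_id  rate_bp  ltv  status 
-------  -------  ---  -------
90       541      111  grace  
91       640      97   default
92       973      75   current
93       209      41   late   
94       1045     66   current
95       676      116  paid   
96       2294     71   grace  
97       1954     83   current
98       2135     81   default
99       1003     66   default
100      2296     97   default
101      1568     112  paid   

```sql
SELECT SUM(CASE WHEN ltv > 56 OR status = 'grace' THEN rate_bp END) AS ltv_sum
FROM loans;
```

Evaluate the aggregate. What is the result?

loan_id=90: ✓ → 541
loan_id=91: ✓ → 640
loan_id=92: ✓ → 973
loan_id=93: ✗
loan_id=94: ✓ → 1045
loan_id=95: ✓ → 676
loan_id=96: ✓ → 2294
loan_id=97: ✓ → 1954
loan_id=98: ✓ → 2135
loan_id=99: ✓ → 1003
loan_id=100: ✓ → 2296
loan_id=101: ✓ → 1568
ltv_sum = 541 + 640 + 973 + 1045 + 676 + 2294 + 1954 + 2135 + 1003 + 2296 + 1568 = 15125

15125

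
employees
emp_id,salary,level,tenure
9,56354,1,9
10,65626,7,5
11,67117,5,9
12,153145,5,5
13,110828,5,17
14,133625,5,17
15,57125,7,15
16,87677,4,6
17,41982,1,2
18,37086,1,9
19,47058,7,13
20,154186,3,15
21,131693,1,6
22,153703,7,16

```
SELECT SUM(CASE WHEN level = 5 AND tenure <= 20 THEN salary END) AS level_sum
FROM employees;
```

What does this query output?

emp_id=9: ✗
emp_id=10: ✗
emp_id=11: ✓ → 67117
emp_id=12: ✓ → 153145
emp_id=13: ✓ → 110828
emp_id=14: ✓ → 133625
emp_id=15: ✗
emp_id=16: ✗
emp_id=17: ✗
emp_id=18: ✗
emp_id=19: ✗
emp_id=20: ✗
emp_id=21: ✗
emp_id=22: ✗
level_sum = 67117 + 153145 + 110828 + 133625 = 464715

464715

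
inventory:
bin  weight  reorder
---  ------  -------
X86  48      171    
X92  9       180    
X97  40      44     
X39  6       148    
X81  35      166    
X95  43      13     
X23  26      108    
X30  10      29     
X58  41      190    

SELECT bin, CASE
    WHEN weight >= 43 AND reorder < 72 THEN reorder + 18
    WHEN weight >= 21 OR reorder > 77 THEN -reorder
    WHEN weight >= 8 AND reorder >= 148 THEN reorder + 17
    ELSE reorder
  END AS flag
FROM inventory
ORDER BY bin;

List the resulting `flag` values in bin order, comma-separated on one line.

bin=X23: weight >= 21 OR reorder > 77 → -108
bin=X30: ELSE → 29
bin=X39: weight >= 21 OR reorder > 77 → -148
bin=X58: weight >= 21 OR reorder > 77 → -190
bin=X81: weight >= 21 OR reorder > 77 → -166
bin=X86: weight >= 21 OR reorder > 77 → -171
bin=X92: weight >= 21 OR reorder > 77 → -180
bin=X95: weight >= 43 AND reorder < 72 → 31
bin=X97: weight >= 21 OR reorder > 77 → -44

-108, 29, -148, -190, -166, -171, -180, 31, -44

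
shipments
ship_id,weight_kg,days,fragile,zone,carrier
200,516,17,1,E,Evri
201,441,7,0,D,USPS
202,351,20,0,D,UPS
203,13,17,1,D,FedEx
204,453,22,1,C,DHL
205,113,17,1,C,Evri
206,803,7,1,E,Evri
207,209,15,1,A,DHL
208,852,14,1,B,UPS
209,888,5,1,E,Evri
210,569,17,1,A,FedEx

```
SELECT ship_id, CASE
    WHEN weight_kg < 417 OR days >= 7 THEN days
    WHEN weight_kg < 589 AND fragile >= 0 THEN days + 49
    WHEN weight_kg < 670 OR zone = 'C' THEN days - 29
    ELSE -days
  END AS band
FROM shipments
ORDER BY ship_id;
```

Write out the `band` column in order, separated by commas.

17, 7, 20, 17, 22, 17, 7, 15, 14, -5, 17

ship_id=200: weight_kg < 417 OR days >= 7 → 17
ship_id=201: weight_kg < 417 OR days >= 7 → 7
ship_id=202: weight_kg < 417 OR days >= 7 → 20
ship_id=203: weight_kg < 417 OR days >= 7 → 17
ship_id=204: weight_kg < 417 OR days >= 7 → 22
ship_id=205: weight_kg < 417 OR days >= 7 → 17
ship_id=206: weight_kg < 417 OR days >= 7 → 7
ship_id=207: weight_kg < 417 OR days >= 7 → 15
ship_id=208: weight_kg < 417 OR days >= 7 → 14
ship_id=209: ELSE → -5
ship_id=210: weight_kg < 417 OR days >= 7 → 17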